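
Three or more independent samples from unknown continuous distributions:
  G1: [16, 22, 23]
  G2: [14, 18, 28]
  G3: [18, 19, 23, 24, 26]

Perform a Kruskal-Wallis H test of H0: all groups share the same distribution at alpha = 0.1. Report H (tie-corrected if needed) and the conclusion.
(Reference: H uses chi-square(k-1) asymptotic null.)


Step 1: Combine all N = 11 observations and assign midranks.
sorted (value, group, rank): (14,G2,1), (16,G1,2), (18,G2,3.5), (18,G3,3.5), (19,G3,5), (22,G1,6), (23,G1,7.5), (23,G3,7.5), (24,G3,9), (26,G3,10), (28,G2,11)
Step 2: Sum ranks within each group.
R_1 = 15.5 (n_1 = 3)
R_2 = 15.5 (n_2 = 3)
R_3 = 35 (n_3 = 5)
Step 3: H = 12/(N(N+1)) * sum(R_i^2/n_i) - 3(N+1)
     = 12/(11*12) * (15.5^2/3 + 15.5^2/3 + 35^2/5) - 3*12
     = 0.090909 * 405.167 - 36
     = 0.833333.
Step 4: Ties present; correction factor C = 1 - 12/(11^3 - 11) = 0.990909. Corrected H = 0.833333 / 0.990909 = 0.840979.
Step 5: Under H0, H ~ chi^2(2); p-value = 0.656725.
Step 6: alpha = 0.1. fail to reject H0.

H = 0.8410, df = 2, p = 0.656725, fail to reject H0.


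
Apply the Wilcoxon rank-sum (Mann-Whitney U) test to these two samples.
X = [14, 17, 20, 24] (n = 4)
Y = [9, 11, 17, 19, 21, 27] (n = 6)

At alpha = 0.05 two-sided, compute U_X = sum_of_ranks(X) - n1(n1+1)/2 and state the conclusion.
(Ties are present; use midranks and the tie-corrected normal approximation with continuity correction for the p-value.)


Step 1: Combine and sort all 10 observations; assign midranks.
sorted (value, group): (9,Y), (11,Y), (14,X), (17,X), (17,Y), (19,Y), (20,X), (21,Y), (24,X), (27,Y)
ranks: 9->1, 11->2, 14->3, 17->4.5, 17->4.5, 19->6, 20->7, 21->8, 24->9, 27->10
Step 2: Rank sum for X: R1 = 3 + 4.5 + 7 + 9 = 23.5.
Step 3: U_X = R1 - n1(n1+1)/2 = 23.5 - 4*5/2 = 23.5 - 10 = 13.5.
       U_Y = n1*n2 - U_X = 24 - 13.5 = 10.5.
Step 4: Ties are present, so use the tie-corrected normal approximation (with continuity correction) for the p-value.
Step 5: p-value = 0.830664; compare to alpha = 0.05. fail to reject H0.

U_X = 13.5, p = 0.830664, fail to reject H0 at alpha = 0.05.


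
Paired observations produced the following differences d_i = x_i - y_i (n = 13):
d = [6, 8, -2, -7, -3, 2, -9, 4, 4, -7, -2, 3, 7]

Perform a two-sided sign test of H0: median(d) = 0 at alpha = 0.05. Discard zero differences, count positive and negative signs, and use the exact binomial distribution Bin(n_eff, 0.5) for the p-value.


Step 1: Discard zero differences. Original n = 13; n_eff = number of nonzero differences = 13.
Nonzero differences (with sign): +6, +8, -2, -7, -3, +2, -9, +4, +4, -7, -2, +3, +7
Step 2: Count signs: positive = 7, negative = 6.
Step 3: Under H0: P(positive) = 0.5, so the number of positives S ~ Bin(13, 0.5).
Step 4: Two-sided exact p-value = sum of Bin(13,0.5) probabilities at or below the observed probability = 1.000000.
Step 5: alpha = 0.05. fail to reject H0.

n_eff = 13, pos = 7, neg = 6, p = 1.000000, fail to reject H0.


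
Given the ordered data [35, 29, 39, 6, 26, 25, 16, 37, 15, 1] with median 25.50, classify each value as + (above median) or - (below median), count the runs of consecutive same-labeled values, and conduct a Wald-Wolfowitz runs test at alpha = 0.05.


Step 1: Compute median = 25.50; label A = above, B = below.
Labels in order: AAABABBABB  (n_A = 5, n_B = 5)
Step 2: Count runs R = 6.
Step 3: Under H0 (random ordering), E[R] = 2*n_A*n_B/(n_A+n_B) + 1 = 2*5*5/10 + 1 = 6.0000.
        Var[R] = 2*n_A*n_B*(2*n_A*n_B - n_A - n_B) / ((n_A+n_B)^2 * (n_A+n_B-1)) = 2000/900 = 2.2222.
        SD[R] = 1.4907.
Step 4: R = E[R], so z = 0 with no continuity correction.
Step 5: Two-sided p-value via normal approximation = 2*(1 - Phi(|z|)) = 1.000000.
Step 6: alpha = 0.05. fail to reject H0.

R = 6, z = 0.0000, p = 1.000000, fail to reject H0.


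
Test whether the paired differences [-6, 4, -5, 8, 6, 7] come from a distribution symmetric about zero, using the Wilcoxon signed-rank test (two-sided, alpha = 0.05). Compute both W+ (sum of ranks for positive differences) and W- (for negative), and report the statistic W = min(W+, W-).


Step 1: Drop any zero differences (none here) and take |d_i|.
|d| = [6, 4, 5, 8, 6, 7]
Step 2: Midrank |d_i| (ties get averaged ranks).
ranks: |6|->3.5, |4|->1, |5|->2, |8|->6, |6|->3.5, |7|->5
Step 3: Attach original signs; sum ranks with positive sign and with negative sign.
W+ = 1 + 6 + 3.5 + 5 = 15.5
W- = 3.5 + 2 = 5.5
(Check: W+ + W- = 21 should equal n(n+1)/2 = 21.)
Step 4: Test statistic W = min(W+, W-) = 5.5.
Step 5: Ties in |d|, so use the tie-corrected normal approximation.
        E[W] = n(n+1)/4 = 6*7/4 = 10.5.
        Tie groups: |d|=6 (t=2); sum(t^3 - t) = 6.
        Var[W] = n(n+1)(2n+1)/24 - sum(t^3-t)/48 = 546/24 - 6/48 = 22.625.
        z = (W - E[W]) / sqrt(Var[W]) = (5.5 - 10.5) / 4.7566 = -1.0512.
        Two-sided p = 2*Phi(z) = 0.293177.
Step 6: alpha = 0.05. fail to reject H0.

W+ = 15.5, W- = 5.5, W = min = 5.5, p = 0.293177, fail to reject H0.


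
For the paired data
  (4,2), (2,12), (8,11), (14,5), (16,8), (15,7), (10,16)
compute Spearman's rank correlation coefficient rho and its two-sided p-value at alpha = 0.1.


Step 1: Rank x and y separately (midranks; no ties here).
rank(x): 4->2, 2->1, 8->3, 14->5, 16->7, 15->6, 10->4
rank(y): 2->1, 12->6, 11->5, 5->2, 8->4, 7->3, 16->7
Step 2: d_i = R_x(i) - R_y(i); compute d_i^2.
  (2-1)^2=1, (1-6)^2=25, (3-5)^2=4, (5-2)^2=9, (7-4)^2=9, (6-3)^2=9, (4-7)^2=9
sum(d^2) = 66.
Step 3: rho = 1 - 6*66 / (7*(7^2 - 1)) = 1 - 396/336 = -0.178571.
Step 4: Under H0, t = rho * sqrt((n-2)/(1-rho^2)) = -0.4058 ~ t(5).
Step 5: Two-sided p-value from the t-distribution with 5 df = 0.701658.
Step 6: alpha = 0.1. fail to reject H0.

rho = -0.1786, p = 0.701658, fail to reject H0 at alpha = 0.1.


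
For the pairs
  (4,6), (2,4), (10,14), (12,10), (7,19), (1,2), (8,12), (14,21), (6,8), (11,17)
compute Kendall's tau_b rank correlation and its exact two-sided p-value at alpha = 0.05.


Step 1: Enumerate the 45 unordered pairs (i,j) with i<j and classify each by sign(x_j-x_i) * sign(y_j-y_i).
  (1,2):dx=-2,dy=-2->C; (1,3):dx=+6,dy=+8->C; (1,4):dx=+8,dy=+4->C; (1,5):dx=+3,dy=+13->C
  (1,6):dx=-3,dy=-4->C; (1,7):dx=+4,dy=+6->C; (1,8):dx=+10,dy=+15->C; (1,9):dx=+2,dy=+2->C
  (1,10):dx=+7,dy=+11->C; (2,3):dx=+8,dy=+10->C; (2,4):dx=+10,dy=+6->C; (2,5):dx=+5,dy=+15->C
  (2,6):dx=-1,dy=-2->C; (2,7):dx=+6,dy=+8->C; (2,8):dx=+12,dy=+17->C; (2,9):dx=+4,dy=+4->C
  (2,10):dx=+9,dy=+13->C; (3,4):dx=+2,dy=-4->D; (3,5):dx=-3,dy=+5->D; (3,6):dx=-9,dy=-12->C
  (3,7):dx=-2,dy=-2->C; (3,8):dx=+4,dy=+7->C; (3,9):dx=-4,dy=-6->C; (3,10):dx=+1,dy=+3->C
  (4,5):dx=-5,dy=+9->D; (4,6):dx=-11,dy=-8->C; (4,7):dx=-4,dy=+2->D; (4,8):dx=+2,dy=+11->C
  (4,9):dx=-6,dy=-2->C; (4,10):dx=-1,dy=+7->D; (5,6):dx=-6,dy=-17->C; (5,7):dx=+1,dy=-7->D
  (5,8):dx=+7,dy=+2->C; (5,9):dx=-1,dy=-11->C; (5,10):dx=+4,dy=-2->D; (6,7):dx=+7,dy=+10->C
  (6,8):dx=+13,dy=+19->C; (6,9):dx=+5,dy=+6->C; (6,10):dx=+10,dy=+15->C; (7,8):dx=+6,dy=+9->C
  (7,9):dx=-2,dy=-4->C; (7,10):dx=+3,dy=+5->C; (8,9):dx=-8,dy=-13->C; (8,10):dx=-3,dy=-4->C
  (9,10):dx=+5,dy=+9->C
Step 2: C = 38, D = 7, total pairs = 45.
Step 3: tau = (C - D)/(n(n-1)/2) = (38 - 7)/45 = 0.688889.
Step 4: Exact two-sided p-value (enumerate n! = 3628800 permutations of y under H0): p = 0.004687.
Step 5: alpha = 0.05. reject H0.

tau_b = 0.6889 (C=38, D=7), p = 0.004687, reject H0.


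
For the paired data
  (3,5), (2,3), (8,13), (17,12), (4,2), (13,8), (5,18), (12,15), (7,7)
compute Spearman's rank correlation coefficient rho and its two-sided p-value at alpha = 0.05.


Step 1: Rank x and y separately (midranks; no ties here).
rank(x): 3->2, 2->1, 8->6, 17->9, 4->3, 13->8, 5->4, 12->7, 7->5
rank(y): 5->3, 3->2, 13->7, 12->6, 2->1, 8->5, 18->9, 15->8, 7->4
Step 2: d_i = R_x(i) - R_y(i); compute d_i^2.
  (2-3)^2=1, (1-2)^2=1, (6-7)^2=1, (9-6)^2=9, (3-1)^2=4, (8-5)^2=9, (4-9)^2=25, (7-8)^2=1, (5-4)^2=1
sum(d^2) = 52.
Step 3: rho = 1 - 6*52 / (9*(9^2 - 1)) = 1 - 312/720 = 0.566667.
Step 4: Under H0, t = rho * sqrt((n-2)/(1-rho^2)) = 1.8196 ~ t(7).
Step 5: Two-sided p-value from the t-distribution with 7 df = 0.111633.
Step 6: alpha = 0.05. fail to reject H0.

rho = 0.5667, p = 0.111633, fail to reject H0 at alpha = 0.05.


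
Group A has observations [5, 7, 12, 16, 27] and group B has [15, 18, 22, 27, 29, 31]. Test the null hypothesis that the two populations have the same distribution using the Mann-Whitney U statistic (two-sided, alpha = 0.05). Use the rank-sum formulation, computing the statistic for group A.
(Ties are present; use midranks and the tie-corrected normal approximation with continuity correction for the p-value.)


Step 1: Combine and sort all 11 observations; assign midranks.
sorted (value, group): (5,X), (7,X), (12,X), (15,Y), (16,X), (18,Y), (22,Y), (27,X), (27,Y), (29,Y), (31,Y)
ranks: 5->1, 7->2, 12->3, 15->4, 16->5, 18->6, 22->7, 27->8.5, 27->8.5, 29->10, 31->11
Step 2: Rank sum for X: R1 = 1 + 2 + 3 + 5 + 8.5 = 19.5.
Step 3: U_X = R1 - n1(n1+1)/2 = 19.5 - 5*6/2 = 19.5 - 15 = 4.5.
       U_Y = n1*n2 - U_X = 30 - 4.5 = 25.5.
Step 4: Ties are present, so use the tie-corrected normal approximation (with continuity correction) for the p-value.
Step 5: p-value = 0.067264; compare to alpha = 0.05. fail to reject H0.

U_X = 4.5, p = 0.067264, fail to reject H0 at alpha = 0.05.


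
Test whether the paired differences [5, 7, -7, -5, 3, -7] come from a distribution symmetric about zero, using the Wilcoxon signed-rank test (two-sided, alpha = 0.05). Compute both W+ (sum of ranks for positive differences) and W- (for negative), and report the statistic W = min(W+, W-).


Step 1: Drop any zero differences (none here) and take |d_i|.
|d| = [5, 7, 7, 5, 3, 7]
Step 2: Midrank |d_i| (ties get averaged ranks).
ranks: |5|->2.5, |7|->5, |7|->5, |5|->2.5, |3|->1, |7|->5
Step 3: Attach original signs; sum ranks with positive sign and with negative sign.
W+ = 2.5 + 5 + 1 = 8.5
W- = 5 + 2.5 + 5 = 12.5
(Check: W+ + W- = 21 should equal n(n+1)/2 = 21.)
Step 4: Test statistic W = min(W+, W-) = 8.5.
Step 5: Ties in |d|, so use the tie-corrected normal approximation.
        E[W] = n(n+1)/4 = 6*7/4 = 10.5.
        Tie groups: |d|=5 (t=2), |d|=7 (t=3); sum(t^3 - t) = 30.
        Var[W] = n(n+1)(2n+1)/24 - sum(t^3-t)/48 = 546/24 - 30/48 = 22.125.
        z = (W - E[W]) / sqrt(Var[W]) = (8.5 - 10.5) / 4.7037 = -0.4252.
        Two-sided p = 2*Phi(z) = 0.670694.
Step 6: alpha = 0.05. fail to reject H0.

W+ = 8.5, W- = 12.5, W = min = 8.5, p = 0.670694, fail to reject H0.


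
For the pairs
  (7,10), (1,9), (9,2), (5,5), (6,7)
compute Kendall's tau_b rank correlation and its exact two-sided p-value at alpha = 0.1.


Step 1: Enumerate the 10 unordered pairs (i,j) with i<j and classify each by sign(x_j-x_i) * sign(y_j-y_i).
  (1,2):dx=-6,dy=-1->C; (1,3):dx=+2,dy=-8->D; (1,4):dx=-2,dy=-5->C; (1,5):dx=-1,dy=-3->C
  (2,3):dx=+8,dy=-7->D; (2,4):dx=+4,dy=-4->D; (2,5):dx=+5,dy=-2->D; (3,4):dx=-4,dy=+3->D
  (3,5):dx=-3,dy=+5->D; (4,5):dx=+1,dy=+2->C
Step 2: C = 4, D = 6, total pairs = 10.
Step 3: tau = (C - D)/(n(n-1)/2) = (4 - 6)/10 = -0.200000.
Step 4: Exact two-sided p-value (enumerate n! = 120 permutations of y under H0): p = 0.816667.
Step 5: alpha = 0.1. fail to reject H0.

tau_b = -0.2000 (C=4, D=6), p = 0.816667, fail to reject H0.


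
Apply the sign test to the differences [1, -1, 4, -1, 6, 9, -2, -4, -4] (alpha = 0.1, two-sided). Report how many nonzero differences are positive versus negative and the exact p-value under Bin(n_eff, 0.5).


Step 1: Discard zero differences. Original n = 9; n_eff = number of nonzero differences = 9.
Nonzero differences (with sign): +1, -1, +4, -1, +6, +9, -2, -4, -4
Step 2: Count signs: positive = 4, negative = 5.
Step 3: Under H0: P(positive) = 0.5, so the number of positives S ~ Bin(9, 0.5).
Step 4: Two-sided exact p-value = sum of Bin(9,0.5) probabilities at or below the observed probability = 1.000000.
Step 5: alpha = 0.1. fail to reject H0.

n_eff = 9, pos = 4, neg = 5, p = 1.000000, fail to reject H0.


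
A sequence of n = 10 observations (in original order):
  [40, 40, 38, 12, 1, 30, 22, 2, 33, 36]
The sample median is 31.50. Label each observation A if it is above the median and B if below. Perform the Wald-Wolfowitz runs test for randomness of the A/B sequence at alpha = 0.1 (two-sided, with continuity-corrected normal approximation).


Step 1: Compute median = 31.50; label A = above, B = below.
Labels in order: AAABBBBBAA  (n_A = 5, n_B = 5)
Step 2: Count runs R = 3.
Step 3: Under H0 (random ordering), E[R] = 2*n_A*n_B/(n_A+n_B) + 1 = 2*5*5/10 + 1 = 6.0000.
        Var[R] = 2*n_A*n_B*(2*n_A*n_B - n_A - n_B) / ((n_A+n_B)^2 * (n_A+n_B-1)) = 2000/900 = 2.2222.
        SD[R] = 1.4907.
Step 4: Continuity-corrected z = (R + 0.5 - E[R]) / SD[R] = (3 + 0.5 - 6.0000) / 1.4907 = -1.6771.
Step 5: Two-sided p-value via normal approximation = 2*(1 - Phi(|z|)) = 0.093533.
Step 6: alpha = 0.1. reject H0.

R = 3, z = -1.6771, p = 0.093533, reject H0.


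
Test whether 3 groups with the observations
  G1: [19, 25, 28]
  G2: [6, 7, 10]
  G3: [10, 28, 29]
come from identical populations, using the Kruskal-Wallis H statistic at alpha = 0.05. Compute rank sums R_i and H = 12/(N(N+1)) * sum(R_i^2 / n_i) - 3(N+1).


Step 1: Combine all N = 9 observations and assign midranks.
sorted (value, group, rank): (6,G2,1), (7,G2,2), (10,G2,3.5), (10,G3,3.5), (19,G1,5), (25,G1,6), (28,G1,7.5), (28,G3,7.5), (29,G3,9)
Step 2: Sum ranks within each group.
R_1 = 18.5 (n_1 = 3)
R_2 = 6.5 (n_2 = 3)
R_3 = 20 (n_3 = 3)
Step 3: H = 12/(N(N+1)) * sum(R_i^2/n_i) - 3(N+1)
     = 12/(9*10) * (18.5^2/3 + 6.5^2/3 + 20^2/3) - 3*10
     = 0.133333 * 261.5 - 30
     = 4.866667.
Step 4: Ties present; correction factor C = 1 - 12/(9^3 - 9) = 0.983333. Corrected H = 4.866667 / 0.983333 = 4.949153.
Step 5: Under H0, H ~ chi^2(2); p-value = 0.084199.
Step 6: alpha = 0.05. fail to reject H0.

H = 4.9492, df = 2, p = 0.084199, fail to reject H0.


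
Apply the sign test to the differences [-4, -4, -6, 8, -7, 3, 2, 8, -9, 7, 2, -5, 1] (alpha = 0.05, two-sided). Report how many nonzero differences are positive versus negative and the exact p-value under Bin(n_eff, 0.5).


Step 1: Discard zero differences. Original n = 13; n_eff = number of nonzero differences = 13.
Nonzero differences (with sign): -4, -4, -6, +8, -7, +3, +2, +8, -9, +7, +2, -5, +1
Step 2: Count signs: positive = 7, negative = 6.
Step 3: Under H0: P(positive) = 0.5, so the number of positives S ~ Bin(13, 0.5).
Step 4: Two-sided exact p-value = sum of Bin(13,0.5) probabilities at or below the observed probability = 1.000000.
Step 5: alpha = 0.05. fail to reject H0.

n_eff = 13, pos = 7, neg = 6, p = 1.000000, fail to reject H0.


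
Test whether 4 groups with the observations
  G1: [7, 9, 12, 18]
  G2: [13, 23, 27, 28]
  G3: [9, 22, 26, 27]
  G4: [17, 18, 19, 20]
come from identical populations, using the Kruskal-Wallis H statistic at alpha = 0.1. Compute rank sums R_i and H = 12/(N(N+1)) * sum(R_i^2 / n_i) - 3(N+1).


Step 1: Combine all N = 16 observations and assign midranks.
sorted (value, group, rank): (7,G1,1), (9,G1,2.5), (9,G3,2.5), (12,G1,4), (13,G2,5), (17,G4,6), (18,G1,7.5), (18,G4,7.5), (19,G4,9), (20,G4,10), (22,G3,11), (23,G2,12), (26,G3,13), (27,G2,14.5), (27,G3,14.5), (28,G2,16)
Step 2: Sum ranks within each group.
R_1 = 15 (n_1 = 4)
R_2 = 47.5 (n_2 = 4)
R_3 = 41 (n_3 = 4)
R_4 = 32.5 (n_4 = 4)
Step 3: H = 12/(N(N+1)) * sum(R_i^2/n_i) - 3(N+1)
     = 12/(16*17) * (15^2/4 + 47.5^2/4 + 41^2/4 + 32.5^2/4) - 3*17
     = 0.044118 * 1304.62 - 51
     = 6.556985.
Step 4: Ties present; correction factor C = 1 - 18/(16^3 - 16) = 0.995588. Corrected H = 6.556985 / 0.995588 = 6.586041.
Step 5: Under H0, H ~ chi^2(3); p-value = 0.086330.
Step 6: alpha = 0.1. reject H0.

H = 6.5860, df = 3, p = 0.086330, reject H0.


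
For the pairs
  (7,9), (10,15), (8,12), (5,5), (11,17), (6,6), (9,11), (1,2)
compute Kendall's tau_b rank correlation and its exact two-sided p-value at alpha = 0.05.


Step 1: Enumerate the 28 unordered pairs (i,j) with i<j and classify each by sign(x_j-x_i) * sign(y_j-y_i).
  (1,2):dx=+3,dy=+6->C; (1,3):dx=+1,dy=+3->C; (1,4):dx=-2,dy=-4->C; (1,5):dx=+4,dy=+8->C
  (1,6):dx=-1,dy=-3->C; (1,7):dx=+2,dy=+2->C; (1,8):dx=-6,dy=-7->C; (2,3):dx=-2,dy=-3->C
  (2,4):dx=-5,dy=-10->C; (2,5):dx=+1,dy=+2->C; (2,6):dx=-4,dy=-9->C; (2,7):dx=-1,dy=-4->C
  (2,8):dx=-9,dy=-13->C; (3,4):dx=-3,dy=-7->C; (3,5):dx=+3,dy=+5->C; (3,6):dx=-2,dy=-6->C
  (3,7):dx=+1,dy=-1->D; (3,8):dx=-7,dy=-10->C; (4,5):dx=+6,dy=+12->C; (4,6):dx=+1,dy=+1->C
  (4,7):dx=+4,dy=+6->C; (4,8):dx=-4,dy=-3->C; (5,6):dx=-5,dy=-11->C; (5,7):dx=-2,dy=-6->C
  (5,8):dx=-10,dy=-15->C; (6,7):dx=+3,dy=+5->C; (6,8):dx=-5,dy=-4->C; (7,8):dx=-8,dy=-9->C
Step 2: C = 27, D = 1, total pairs = 28.
Step 3: tau = (C - D)/(n(n-1)/2) = (27 - 1)/28 = 0.928571.
Step 4: Exact two-sided p-value (enumerate n! = 40320 permutations of y under H0): p = 0.000397.
Step 5: alpha = 0.05. reject H0.

tau_b = 0.9286 (C=27, D=1), p = 0.000397, reject H0.


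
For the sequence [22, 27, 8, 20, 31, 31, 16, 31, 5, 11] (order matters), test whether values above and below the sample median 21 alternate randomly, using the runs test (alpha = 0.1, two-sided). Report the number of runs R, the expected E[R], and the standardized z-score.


Step 1: Compute median = 21; label A = above, B = below.
Labels in order: AABBAABABB  (n_A = 5, n_B = 5)
Step 2: Count runs R = 6.
Step 3: Under H0 (random ordering), E[R] = 2*n_A*n_B/(n_A+n_B) + 1 = 2*5*5/10 + 1 = 6.0000.
        Var[R] = 2*n_A*n_B*(2*n_A*n_B - n_A - n_B) / ((n_A+n_B)^2 * (n_A+n_B-1)) = 2000/900 = 2.2222.
        SD[R] = 1.4907.
Step 4: R = E[R], so z = 0 with no continuity correction.
Step 5: Two-sided p-value via normal approximation = 2*(1 - Phi(|z|)) = 1.000000.
Step 6: alpha = 0.1. fail to reject H0.

R = 6, z = 0.0000, p = 1.000000, fail to reject H0.


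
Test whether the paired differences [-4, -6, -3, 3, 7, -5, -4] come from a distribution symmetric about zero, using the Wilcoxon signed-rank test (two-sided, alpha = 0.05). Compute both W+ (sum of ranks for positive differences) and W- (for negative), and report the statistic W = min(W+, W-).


Step 1: Drop any zero differences (none here) and take |d_i|.
|d| = [4, 6, 3, 3, 7, 5, 4]
Step 2: Midrank |d_i| (ties get averaged ranks).
ranks: |4|->3.5, |6|->6, |3|->1.5, |3|->1.5, |7|->7, |5|->5, |4|->3.5
Step 3: Attach original signs; sum ranks with positive sign and with negative sign.
W+ = 1.5 + 7 = 8.5
W- = 3.5 + 6 + 1.5 + 5 + 3.5 = 19.5
(Check: W+ + W- = 28 should equal n(n+1)/2 = 28.)
Step 4: Test statistic W = min(W+, W-) = 8.5.
Step 5: Ties in |d|, so use the tie-corrected normal approximation.
        E[W] = n(n+1)/4 = 7*8/4 = 14.
        Tie groups: |d|=3 (t=2), |d|=4 (t=2); sum(t^3 - t) = 12.
        Var[W] = n(n+1)(2n+1)/24 - sum(t^3-t)/48 = 840/24 - 12/48 = 34.75.
        z = (W - E[W]) / sqrt(Var[W]) = (8.5 - 14) / 5.8949 = -0.9330.
        Two-sided p = 2*Phi(z) = 0.350816.
Step 6: alpha = 0.05. fail to reject H0.

W+ = 8.5, W- = 19.5, W = min = 8.5, p = 0.350816, fail to reject H0.


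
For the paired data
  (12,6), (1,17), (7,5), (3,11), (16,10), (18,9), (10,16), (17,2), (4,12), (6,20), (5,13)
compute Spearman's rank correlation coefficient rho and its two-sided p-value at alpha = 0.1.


Step 1: Rank x and y separately (midranks; no ties here).
rank(x): 12->8, 1->1, 7->6, 3->2, 16->9, 18->11, 10->7, 17->10, 4->3, 6->5, 5->4
rank(y): 6->3, 17->10, 5->2, 11->6, 10->5, 9->4, 16->9, 2->1, 12->7, 20->11, 13->8
Step 2: d_i = R_x(i) - R_y(i); compute d_i^2.
  (8-3)^2=25, (1-10)^2=81, (6-2)^2=16, (2-6)^2=16, (9-5)^2=16, (11-4)^2=49, (7-9)^2=4, (10-1)^2=81, (3-7)^2=16, (5-11)^2=36, (4-8)^2=16
sum(d^2) = 356.
Step 3: rho = 1 - 6*356 / (11*(11^2 - 1)) = 1 - 2136/1320 = -0.618182.
Step 4: Under H0, t = rho * sqrt((n-2)/(1-rho^2)) = -2.3594 ~ t(9).
Step 5: Two-sided p-value from the t-distribution with 9 df = 0.042646.
Step 6: alpha = 0.1. reject H0.

rho = -0.6182, p = 0.042646, reject H0 at alpha = 0.1.


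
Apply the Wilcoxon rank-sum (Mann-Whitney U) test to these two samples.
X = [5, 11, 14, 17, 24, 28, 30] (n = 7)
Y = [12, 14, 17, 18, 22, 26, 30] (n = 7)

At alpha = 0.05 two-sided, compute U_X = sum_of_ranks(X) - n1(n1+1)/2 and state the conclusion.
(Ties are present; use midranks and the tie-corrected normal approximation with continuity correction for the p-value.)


Step 1: Combine and sort all 14 observations; assign midranks.
sorted (value, group): (5,X), (11,X), (12,Y), (14,X), (14,Y), (17,X), (17,Y), (18,Y), (22,Y), (24,X), (26,Y), (28,X), (30,X), (30,Y)
ranks: 5->1, 11->2, 12->3, 14->4.5, 14->4.5, 17->6.5, 17->6.5, 18->8, 22->9, 24->10, 26->11, 28->12, 30->13.5, 30->13.5
Step 2: Rank sum for X: R1 = 1 + 2 + 4.5 + 6.5 + 10 + 12 + 13.5 = 49.5.
Step 3: U_X = R1 - n1(n1+1)/2 = 49.5 - 7*8/2 = 49.5 - 28 = 21.5.
       U_Y = n1*n2 - U_X = 49 - 21.5 = 27.5.
Step 4: Ties are present, so use the tie-corrected normal approximation (with continuity correction) for the p-value.
Step 5: p-value = 0.748592; compare to alpha = 0.05. fail to reject H0.

U_X = 21.5, p = 0.748592, fail to reject H0 at alpha = 0.05.


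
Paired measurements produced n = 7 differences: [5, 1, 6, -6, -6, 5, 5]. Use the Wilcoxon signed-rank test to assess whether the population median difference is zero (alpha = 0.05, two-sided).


Step 1: Drop any zero differences (none here) and take |d_i|.
|d| = [5, 1, 6, 6, 6, 5, 5]
Step 2: Midrank |d_i| (ties get averaged ranks).
ranks: |5|->3, |1|->1, |6|->6, |6|->6, |6|->6, |5|->3, |5|->3
Step 3: Attach original signs; sum ranks with positive sign and with negative sign.
W+ = 3 + 1 + 6 + 3 + 3 = 16
W- = 6 + 6 = 12
(Check: W+ + W- = 28 should equal n(n+1)/2 = 28.)
Step 4: Test statistic W = min(W+, W-) = 12.
Step 5: Ties in |d|, so use the tie-corrected normal approximation.
        E[W] = n(n+1)/4 = 7*8/4 = 14.
        Tie groups: |d|=5 (t=3), |d|=6 (t=3); sum(t^3 - t) = 48.
        Var[W] = n(n+1)(2n+1)/24 - sum(t^3-t)/48 = 840/24 - 48/48 = 34.
        z = (W - E[W]) / sqrt(Var[W]) = (12 - 14) / 5.8310 = -0.3430.
        Two-sided p = 2*Phi(z) = 0.731601.
Step 6: alpha = 0.05. fail to reject H0.

W+ = 16, W- = 12, W = min = 12, p = 0.731601, fail to reject H0.


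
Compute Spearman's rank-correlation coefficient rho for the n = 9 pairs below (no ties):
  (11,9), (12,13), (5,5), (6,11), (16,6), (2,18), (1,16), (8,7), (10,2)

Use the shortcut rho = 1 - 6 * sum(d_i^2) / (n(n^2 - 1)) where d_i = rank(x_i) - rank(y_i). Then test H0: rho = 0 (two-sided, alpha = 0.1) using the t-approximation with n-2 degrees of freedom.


Step 1: Rank x and y separately (midranks; no ties here).
rank(x): 11->7, 12->8, 5->3, 6->4, 16->9, 2->2, 1->1, 8->5, 10->6
rank(y): 9->5, 13->7, 5->2, 11->6, 6->3, 18->9, 16->8, 7->4, 2->1
Step 2: d_i = R_x(i) - R_y(i); compute d_i^2.
  (7-5)^2=4, (8-7)^2=1, (3-2)^2=1, (4-6)^2=4, (9-3)^2=36, (2-9)^2=49, (1-8)^2=49, (5-4)^2=1, (6-1)^2=25
sum(d^2) = 170.
Step 3: rho = 1 - 6*170 / (9*(9^2 - 1)) = 1 - 1020/720 = -0.416667.
Step 4: Under H0, t = rho * sqrt((n-2)/(1-rho^2)) = -1.2127 ~ t(7).
Step 5: Two-sided p-value from the t-distribution with 7 df = 0.264586.
Step 6: alpha = 0.1. fail to reject H0.

rho = -0.4167, p = 0.264586, fail to reject H0 at alpha = 0.1.


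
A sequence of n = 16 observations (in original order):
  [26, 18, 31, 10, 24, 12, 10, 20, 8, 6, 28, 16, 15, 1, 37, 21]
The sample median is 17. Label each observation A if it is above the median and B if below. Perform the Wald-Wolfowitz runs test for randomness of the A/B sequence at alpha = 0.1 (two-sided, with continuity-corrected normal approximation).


Step 1: Compute median = 17; label A = above, B = below.
Labels in order: AAABABBABBABBBAA  (n_A = 8, n_B = 8)
Step 2: Count runs R = 9.
Step 3: Under H0 (random ordering), E[R] = 2*n_A*n_B/(n_A+n_B) + 1 = 2*8*8/16 + 1 = 9.0000.
        Var[R] = 2*n_A*n_B*(2*n_A*n_B - n_A - n_B) / ((n_A+n_B)^2 * (n_A+n_B-1)) = 14336/3840 = 3.7333.
        SD[R] = 1.9322.
Step 4: R = E[R], so z = 0 with no continuity correction.
Step 5: Two-sided p-value via normal approximation = 2*(1 - Phi(|z|)) = 1.000000.
Step 6: alpha = 0.1. fail to reject H0.

R = 9, z = 0.0000, p = 1.000000, fail to reject H0.


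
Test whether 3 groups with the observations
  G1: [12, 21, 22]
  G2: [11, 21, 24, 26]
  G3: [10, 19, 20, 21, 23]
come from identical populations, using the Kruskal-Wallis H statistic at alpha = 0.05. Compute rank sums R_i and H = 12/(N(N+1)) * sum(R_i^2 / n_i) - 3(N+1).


Step 1: Combine all N = 12 observations and assign midranks.
sorted (value, group, rank): (10,G3,1), (11,G2,2), (12,G1,3), (19,G3,4), (20,G3,5), (21,G1,7), (21,G2,7), (21,G3,7), (22,G1,9), (23,G3,10), (24,G2,11), (26,G2,12)
Step 2: Sum ranks within each group.
R_1 = 19 (n_1 = 3)
R_2 = 32 (n_2 = 4)
R_3 = 27 (n_3 = 5)
Step 3: H = 12/(N(N+1)) * sum(R_i^2/n_i) - 3(N+1)
     = 12/(12*13) * (19^2/3 + 32^2/4 + 27^2/5) - 3*13
     = 0.076923 * 522.133 - 39
     = 1.164103.
Step 4: Ties present; correction factor C = 1 - 24/(12^3 - 12) = 0.986014. Corrected H = 1.164103 / 0.986014 = 1.180615.
Step 5: Under H0, H ~ chi^2(2); p-value = 0.554157.
Step 6: alpha = 0.05. fail to reject H0.

H = 1.1806, df = 2, p = 0.554157, fail to reject H0.


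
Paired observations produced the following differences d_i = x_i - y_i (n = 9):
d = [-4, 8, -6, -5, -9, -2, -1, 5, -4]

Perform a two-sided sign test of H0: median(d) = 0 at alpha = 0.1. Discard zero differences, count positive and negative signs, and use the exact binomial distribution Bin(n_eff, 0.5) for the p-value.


Step 1: Discard zero differences. Original n = 9; n_eff = number of nonzero differences = 9.
Nonzero differences (with sign): -4, +8, -6, -5, -9, -2, -1, +5, -4
Step 2: Count signs: positive = 2, negative = 7.
Step 3: Under H0: P(positive) = 0.5, so the number of positives S ~ Bin(9, 0.5).
Step 4: Two-sided exact p-value = sum of Bin(9,0.5) probabilities at or below the observed probability = 0.179688.
Step 5: alpha = 0.1. fail to reject H0.

n_eff = 9, pos = 2, neg = 7, p = 0.179688, fail to reject H0.


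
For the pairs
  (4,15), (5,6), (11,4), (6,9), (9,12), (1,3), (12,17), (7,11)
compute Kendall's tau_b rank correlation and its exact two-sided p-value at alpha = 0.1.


Step 1: Enumerate the 28 unordered pairs (i,j) with i<j and classify each by sign(x_j-x_i) * sign(y_j-y_i).
  (1,2):dx=+1,dy=-9->D; (1,3):dx=+7,dy=-11->D; (1,4):dx=+2,dy=-6->D; (1,5):dx=+5,dy=-3->D
  (1,6):dx=-3,dy=-12->C; (1,7):dx=+8,dy=+2->C; (1,8):dx=+3,dy=-4->D; (2,3):dx=+6,dy=-2->D
  (2,4):dx=+1,dy=+3->C; (2,5):dx=+4,dy=+6->C; (2,6):dx=-4,dy=-3->C; (2,7):dx=+7,dy=+11->C
  (2,8):dx=+2,dy=+5->C; (3,4):dx=-5,dy=+5->D; (3,5):dx=-2,dy=+8->D; (3,6):dx=-10,dy=-1->C
  (3,7):dx=+1,dy=+13->C; (3,8):dx=-4,dy=+7->D; (4,5):dx=+3,dy=+3->C; (4,6):dx=-5,dy=-6->C
  (4,7):dx=+6,dy=+8->C; (4,8):dx=+1,dy=+2->C; (5,6):dx=-8,dy=-9->C; (5,7):dx=+3,dy=+5->C
  (5,8):dx=-2,dy=-1->C; (6,7):dx=+11,dy=+14->C; (6,8):dx=+6,dy=+8->C; (7,8):dx=-5,dy=-6->C
Step 2: C = 19, D = 9, total pairs = 28.
Step 3: tau = (C - D)/(n(n-1)/2) = (19 - 9)/28 = 0.357143.
Step 4: Exact two-sided p-value (enumerate n! = 40320 permutations of y under H0): p = 0.275099.
Step 5: alpha = 0.1. fail to reject H0.

tau_b = 0.3571 (C=19, D=9), p = 0.275099, fail to reject H0.


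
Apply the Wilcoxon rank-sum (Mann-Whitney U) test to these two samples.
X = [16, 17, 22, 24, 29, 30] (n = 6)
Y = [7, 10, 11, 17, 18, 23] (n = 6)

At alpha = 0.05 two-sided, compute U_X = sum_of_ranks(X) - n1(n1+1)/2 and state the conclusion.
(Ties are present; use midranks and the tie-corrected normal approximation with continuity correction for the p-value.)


Step 1: Combine and sort all 12 observations; assign midranks.
sorted (value, group): (7,Y), (10,Y), (11,Y), (16,X), (17,X), (17,Y), (18,Y), (22,X), (23,Y), (24,X), (29,X), (30,X)
ranks: 7->1, 10->2, 11->3, 16->4, 17->5.5, 17->5.5, 18->7, 22->8, 23->9, 24->10, 29->11, 30->12
Step 2: Rank sum for X: R1 = 4 + 5.5 + 8 + 10 + 11 + 12 = 50.5.
Step 3: U_X = R1 - n1(n1+1)/2 = 50.5 - 6*7/2 = 50.5 - 21 = 29.5.
       U_Y = n1*n2 - U_X = 36 - 29.5 = 6.5.
Step 4: Ties are present, so use the tie-corrected normal approximation (with continuity correction) for the p-value.
Step 5: p-value = 0.077648; compare to alpha = 0.05. fail to reject H0.

U_X = 29.5, p = 0.077648, fail to reject H0 at alpha = 0.05.


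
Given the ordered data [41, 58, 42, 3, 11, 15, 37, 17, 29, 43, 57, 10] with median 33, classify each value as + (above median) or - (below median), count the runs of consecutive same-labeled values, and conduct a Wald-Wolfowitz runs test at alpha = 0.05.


Step 1: Compute median = 33; label A = above, B = below.
Labels in order: AAABBBABBAAB  (n_A = 6, n_B = 6)
Step 2: Count runs R = 6.
Step 3: Under H0 (random ordering), E[R] = 2*n_A*n_B/(n_A+n_B) + 1 = 2*6*6/12 + 1 = 7.0000.
        Var[R] = 2*n_A*n_B*(2*n_A*n_B - n_A - n_B) / ((n_A+n_B)^2 * (n_A+n_B-1)) = 4320/1584 = 2.7273.
        SD[R] = 1.6514.
Step 4: Continuity-corrected z = (R + 0.5 - E[R]) / SD[R] = (6 + 0.5 - 7.0000) / 1.6514 = -0.3028.
Step 5: Two-sided p-value via normal approximation = 2*(1 - Phi(|z|)) = 0.762069.
Step 6: alpha = 0.05. fail to reject H0.

R = 6, z = -0.3028, p = 0.762069, fail to reject H0.


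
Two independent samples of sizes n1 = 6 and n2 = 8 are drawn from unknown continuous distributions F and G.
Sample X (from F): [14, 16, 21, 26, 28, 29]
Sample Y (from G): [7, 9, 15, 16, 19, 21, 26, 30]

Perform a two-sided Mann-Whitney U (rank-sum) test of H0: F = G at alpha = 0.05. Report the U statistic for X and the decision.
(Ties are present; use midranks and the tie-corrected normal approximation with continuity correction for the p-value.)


Step 1: Combine and sort all 14 observations; assign midranks.
sorted (value, group): (7,Y), (9,Y), (14,X), (15,Y), (16,X), (16,Y), (19,Y), (21,X), (21,Y), (26,X), (26,Y), (28,X), (29,X), (30,Y)
ranks: 7->1, 9->2, 14->3, 15->4, 16->5.5, 16->5.5, 19->7, 21->8.5, 21->8.5, 26->10.5, 26->10.5, 28->12, 29->13, 30->14
Step 2: Rank sum for X: R1 = 3 + 5.5 + 8.5 + 10.5 + 12 + 13 = 52.5.
Step 3: U_X = R1 - n1(n1+1)/2 = 52.5 - 6*7/2 = 52.5 - 21 = 31.5.
       U_Y = n1*n2 - U_X = 48 - 31.5 = 16.5.
Step 4: Ties are present, so use the tie-corrected normal approximation (with continuity correction) for the p-value.
Step 5: p-value = 0.364571; compare to alpha = 0.05. fail to reject H0.

U_X = 31.5, p = 0.364571, fail to reject H0 at alpha = 0.05.


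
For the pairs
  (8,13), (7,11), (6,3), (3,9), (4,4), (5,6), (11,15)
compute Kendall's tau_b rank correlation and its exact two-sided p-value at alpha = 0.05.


Step 1: Enumerate the 21 unordered pairs (i,j) with i<j and classify each by sign(x_j-x_i) * sign(y_j-y_i).
  (1,2):dx=-1,dy=-2->C; (1,3):dx=-2,dy=-10->C; (1,4):dx=-5,dy=-4->C; (1,5):dx=-4,dy=-9->C
  (1,6):dx=-3,dy=-7->C; (1,7):dx=+3,dy=+2->C; (2,3):dx=-1,dy=-8->C; (2,4):dx=-4,dy=-2->C
  (2,5):dx=-3,dy=-7->C; (2,6):dx=-2,dy=-5->C; (2,7):dx=+4,dy=+4->C; (3,4):dx=-3,dy=+6->D
  (3,5):dx=-2,dy=+1->D; (3,6):dx=-1,dy=+3->D; (3,7):dx=+5,dy=+12->C; (4,5):dx=+1,dy=-5->D
  (4,6):dx=+2,dy=-3->D; (4,7):dx=+8,dy=+6->C; (5,6):dx=+1,dy=+2->C; (5,7):dx=+7,dy=+11->C
  (6,7):dx=+6,dy=+9->C
Step 2: C = 16, D = 5, total pairs = 21.
Step 3: tau = (C - D)/(n(n-1)/2) = (16 - 5)/21 = 0.523810.
Step 4: Exact two-sided p-value (enumerate n! = 5040 permutations of y under H0): p = 0.136111.
Step 5: alpha = 0.05. fail to reject H0.

tau_b = 0.5238 (C=16, D=5), p = 0.136111, fail to reject H0.


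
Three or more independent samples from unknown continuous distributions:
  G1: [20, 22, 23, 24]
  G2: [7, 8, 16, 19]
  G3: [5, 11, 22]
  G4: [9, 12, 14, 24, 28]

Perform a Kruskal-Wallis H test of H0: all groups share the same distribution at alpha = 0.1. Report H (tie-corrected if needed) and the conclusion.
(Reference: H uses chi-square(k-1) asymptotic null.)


Step 1: Combine all N = 16 observations and assign midranks.
sorted (value, group, rank): (5,G3,1), (7,G2,2), (8,G2,3), (9,G4,4), (11,G3,5), (12,G4,6), (14,G4,7), (16,G2,8), (19,G2,9), (20,G1,10), (22,G1,11.5), (22,G3,11.5), (23,G1,13), (24,G1,14.5), (24,G4,14.5), (28,G4,16)
Step 2: Sum ranks within each group.
R_1 = 49 (n_1 = 4)
R_2 = 22 (n_2 = 4)
R_3 = 17.5 (n_3 = 3)
R_4 = 47.5 (n_4 = 5)
Step 3: H = 12/(N(N+1)) * sum(R_i^2/n_i) - 3(N+1)
     = 12/(16*17) * (49^2/4 + 22^2/4 + 17.5^2/3 + 47.5^2/5) - 3*17
     = 0.044118 * 1274.58 - 51
     = 5.231618.
Step 4: Ties present; correction factor C = 1 - 12/(16^3 - 16) = 0.997059. Corrected H = 5.231618 / 0.997059 = 5.247050.
Step 5: Under H0, H ~ chi^2(3); p-value = 0.154575.
Step 6: alpha = 0.1. fail to reject H0.

H = 5.2471, df = 3, p = 0.154575, fail to reject H0.


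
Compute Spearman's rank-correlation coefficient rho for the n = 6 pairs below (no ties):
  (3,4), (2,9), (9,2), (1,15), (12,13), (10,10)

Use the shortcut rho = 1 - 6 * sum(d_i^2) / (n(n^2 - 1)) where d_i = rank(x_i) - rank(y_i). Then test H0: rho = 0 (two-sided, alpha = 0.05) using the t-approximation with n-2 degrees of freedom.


Step 1: Rank x and y separately (midranks; no ties here).
rank(x): 3->3, 2->2, 9->4, 1->1, 12->6, 10->5
rank(y): 4->2, 9->3, 2->1, 15->6, 13->5, 10->4
Step 2: d_i = R_x(i) - R_y(i); compute d_i^2.
  (3-2)^2=1, (2-3)^2=1, (4-1)^2=9, (1-6)^2=25, (6-5)^2=1, (5-4)^2=1
sum(d^2) = 38.
Step 3: rho = 1 - 6*38 / (6*(6^2 - 1)) = 1 - 228/210 = -0.085714.
Step 4: Under H0, t = rho * sqrt((n-2)/(1-rho^2)) = -0.1721 ~ t(4).
Step 5: Two-sided p-value from the t-distribution with 4 df = 0.871743.
Step 6: alpha = 0.05. fail to reject H0.

rho = -0.0857, p = 0.871743, fail to reject H0 at alpha = 0.05.


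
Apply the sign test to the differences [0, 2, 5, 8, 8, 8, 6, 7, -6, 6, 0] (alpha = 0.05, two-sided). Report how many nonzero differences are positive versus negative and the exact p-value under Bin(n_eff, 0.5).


Step 1: Discard zero differences. Original n = 11; n_eff = number of nonzero differences = 9.
Nonzero differences (with sign): +2, +5, +8, +8, +8, +6, +7, -6, +6
Step 2: Count signs: positive = 8, negative = 1.
Step 3: Under H0: P(positive) = 0.5, so the number of positives S ~ Bin(9, 0.5).
Step 4: Two-sided exact p-value = sum of Bin(9,0.5) probabilities at or below the observed probability = 0.039062.
Step 5: alpha = 0.05. reject H0.

n_eff = 9, pos = 8, neg = 1, p = 0.039062, reject H0.


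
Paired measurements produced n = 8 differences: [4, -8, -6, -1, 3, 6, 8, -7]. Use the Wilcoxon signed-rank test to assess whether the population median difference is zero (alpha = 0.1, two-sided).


Step 1: Drop any zero differences (none here) and take |d_i|.
|d| = [4, 8, 6, 1, 3, 6, 8, 7]
Step 2: Midrank |d_i| (ties get averaged ranks).
ranks: |4|->3, |8|->7.5, |6|->4.5, |1|->1, |3|->2, |6|->4.5, |8|->7.5, |7|->6
Step 3: Attach original signs; sum ranks with positive sign and with negative sign.
W+ = 3 + 2 + 4.5 + 7.5 = 17
W- = 7.5 + 4.5 + 1 + 6 = 19
(Check: W+ + W- = 36 should equal n(n+1)/2 = 36.)
Step 4: Test statistic W = min(W+, W-) = 17.
Step 5: Ties in |d|, so use the tie-corrected normal approximation.
        E[W] = n(n+1)/4 = 8*9/4 = 18.
        Tie groups: |d|=6 (t=2), |d|=8 (t=2); sum(t^3 - t) = 12.
        Var[W] = n(n+1)(2n+1)/24 - sum(t^3-t)/48 = 1224/24 - 12/48 = 50.75.
        z = (W - E[W]) / sqrt(Var[W]) = (17 - 18) / 7.1239 = -0.1404.
        Two-sided p = 2*Phi(z) = 0.888366.
Step 6: alpha = 0.1. fail to reject H0.

W+ = 17, W- = 19, W = min = 17, p = 0.888366, fail to reject H0.


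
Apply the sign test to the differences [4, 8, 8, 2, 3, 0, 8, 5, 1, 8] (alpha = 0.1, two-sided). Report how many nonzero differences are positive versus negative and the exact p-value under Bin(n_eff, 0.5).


Step 1: Discard zero differences. Original n = 10; n_eff = number of nonzero differences = 9.
Nonzero differences (with sign): +4, +8, +8, +2, +3, +8, +5, +1, +8
Step 2: Count signs: positive = 9, negative = 0.
Step 3: Under H0: P(positive) = 0.5, so the number of positives S ~ Bin(9, 0.5).
Step 4: Two-sided exact p-value = sum of Bin(9,0.5) probabilities at or below the observed probability = 0.003906.
Step 5: alpha = 0.1. reject H0.

n_eff = 9, pos = 9, neg = 0, p = 0.003906, reject H0.


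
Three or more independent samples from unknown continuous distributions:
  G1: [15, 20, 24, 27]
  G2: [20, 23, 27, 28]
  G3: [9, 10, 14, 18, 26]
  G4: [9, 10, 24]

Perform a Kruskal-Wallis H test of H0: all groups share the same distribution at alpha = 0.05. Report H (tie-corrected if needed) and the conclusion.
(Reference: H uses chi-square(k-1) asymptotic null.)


Step 1: Combine all N = 16 observations and assign midranks.
sorted (value, group, rank): (9,G3,1.5), (9,G4,1.5), (10,G3,3.5), (10,G4,3.5), (14,G3,5), (15,G1,6), (18,G3,7), (20,G1,8.5), (20,G2,8.5), (23,G2,10), (24,G1,11.5), (24,G4,11.5), (26,G3,13), (27,G1,14.5), (27,G2,14.5), (28,G2,16)
Step 2: Sum ranks within each group.
R_1 = 40.5 (n_1 = 4)
R_2 = 49 (n_2 = 4)
R_3 = 30 (n_3 = 5)
R_4 = 16.5 (n_4 = 3)
Step 3: H = 12/(N(N+1)) * sum(R_i^2/n_i) - 3(N+1)
     = 12/(16*17) * (40.5^2/4 + 49^2/4 + 30^2/5 + 16.5^2/3) - 3*17
     = 0.044118 * 1281.06 - 51
     = 5.517463.
Step 4: Ties present; correction factor C = 1 - 30/(16^3 - 16) = 0.992647. Corrected H = 5.517463 / 0.992647 = 5.558333.
Step 5: Under H0, H ~ chi^2(3); p-value = 0.135191.
Step 6: alpha = 0.05. fail to reject H0.

H = 5.5583, df = 3, p = 0.135191, fail to reject H0.


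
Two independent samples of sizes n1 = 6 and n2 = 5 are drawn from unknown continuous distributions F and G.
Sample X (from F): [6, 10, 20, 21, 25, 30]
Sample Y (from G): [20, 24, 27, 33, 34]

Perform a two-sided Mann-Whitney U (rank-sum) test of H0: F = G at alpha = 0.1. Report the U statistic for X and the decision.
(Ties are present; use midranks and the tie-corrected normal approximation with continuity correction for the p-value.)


Step 1: Combine and sort all 11 observations; assign midranks.
sorted (value, group): (6,X), (10,X), (20,X), (20,Y), (21,X), (24,Y), (25,X), (27,Y), (30,X), (33,Y), (34,Y)
ranks: 6->1, 10->2, 20->3.5, 20->3.5, 21->5, 24->6, 25->7, 27->8, 30->9, 33->10, 34->11
Step 2: Rank sum for X: R1 = 1 + 2 + 3.5 + 5 + 7 + 9 = 27.5.
Step 3: U_X = R1 - n1(n1+1)/2 = 27.5 - 6*7/2 = 27.5 - 21 = 6.5.
       U_Y = n1*n2 - U_X = 30 - 6.5 = 23.5.
Step 4: Ties are present, so use the tie-corrected normal approximation (with continuity correction) for the p-value.
Step 5: p-value = 0.143215; compare to alpha = 0.1. fail to reject H0.

U_X = 6.5, p = 0.143215, fail to reject H0 at alpha = 0.1.


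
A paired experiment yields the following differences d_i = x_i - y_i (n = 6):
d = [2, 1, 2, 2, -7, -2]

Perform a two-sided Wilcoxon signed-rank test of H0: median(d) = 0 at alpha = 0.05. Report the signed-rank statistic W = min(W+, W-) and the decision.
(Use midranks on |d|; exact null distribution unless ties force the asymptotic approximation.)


Step 1: Drop any zero differences (none here) and take |d_i|.
|d| = [2, 1, 2, 2, 7, 2]
Step 2: Midrank |d_i| (ties get averaged ranks).
ranks: |2|->3.5, |1|->1, |2|->3.5, |2|->3.5, |7|->6, |2|->3.5
Step 3: Attach original signs; sum ranks with positive sign and with negative sign.
W+ = 3.5 + 1 + 3.5 + 3.5 = 11.5
W- = 6 + 3.5 = 9.5
(Check: W+ + W- = 21 should equal n(n+1)/2 = 21.)
Step 4: Test statistic W = min(W+, W-) = 9.5.
Step 5: Ties in |d|, so use the tie-corrected normal approximation.
        E[W] = n(n+1)/4 = 6*7/4 = 10.5.
        Tie groups: |d|=2 (t=4); sum(t^3 - t) = 60.
        Var[W] = n(n+1)(2n+1)/24 - sum(t^3-t)/48 = 546/24 - 60/48 = 21.5.
        z = (W - E[W]) / sqrt(Var[W]) = (9.5 - 10.5) / 4.6368 = -0.2157.
        Two-sided p = 2*Phi(z) = 0.829248.
Step 6: alpha = 0.05. fail to reject H0.

W+ = 11.5, W- = 9.5, W = min = 9.5, p = 0.829248, fail to reject H0.


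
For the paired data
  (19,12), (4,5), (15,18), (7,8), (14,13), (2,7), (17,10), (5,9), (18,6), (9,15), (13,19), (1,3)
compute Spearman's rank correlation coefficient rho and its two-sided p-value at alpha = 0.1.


Step 1: Rank x and y separately (midranks; no ties here).
rank(x): 19->12, 4->3, 15->9, 7->5, 14->8, 2->2, 17->10, 5->4, 18->11, 9->6, 13->7, 1->1
rank(y): 12->8, 5->2, 18->11, 8->5, 13->9, 7->4, 10->7, 9->6, 6->3, 15->10, 19->12, 3->1
Step 2: d_i = R_x(i) - R_y(i); compute d_i^2.
  (12-8)^2=16, (3-2)^2=1, (9-11)^2=4, (5-5)^2=0, (8-9)^2=1, (2-4)^2=4, (10-7)^2=9, (4-6)^2=4, (11-3)^2=64, (6-10)^2=16, (7-12)^2=25, (1-1)^2=0
sum(d^2) = 144.
Step 3: rho = 1 - 6*144 / (12*(12^2 - 1)) = 1 - 864/1716 = 0.496503.
Step 4: Under H0, t = rho * sqrt((n-2)/(1-rho^2)) = 1.8088 ~ t(10).
Step 5: Two-sided p-value from the t-distribution with 10 df = 0.100603.
Step 6: alpha = 0.1. fail to reject H0.

rho = 0.4965, p = 0.100603, fail to reject H0 at alpha = 0.1.
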